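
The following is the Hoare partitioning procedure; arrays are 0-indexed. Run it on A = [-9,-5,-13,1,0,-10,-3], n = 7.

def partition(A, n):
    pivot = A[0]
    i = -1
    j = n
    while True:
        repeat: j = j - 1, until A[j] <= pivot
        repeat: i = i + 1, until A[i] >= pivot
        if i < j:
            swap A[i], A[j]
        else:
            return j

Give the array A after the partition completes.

[-10,-13,-5,1,0,-9,-3]

pivot = A[0] = -9; i = -1, j = 7
j→5 (A[5]=-10≤-9), i→0 (A[0]=-9≥-9); i<j, swap → [-10,-5,-13,1,0,-9,-3]
j→2 (A[2]=-13≤-9), i→1 (A[1]=-5≥-9); i<j, swap → [-10,-13,-5,1,0,-9,-3]
j→1, i→2; i≥j, return j=1. A = [-10,-13,-5,1,0,-9,-3]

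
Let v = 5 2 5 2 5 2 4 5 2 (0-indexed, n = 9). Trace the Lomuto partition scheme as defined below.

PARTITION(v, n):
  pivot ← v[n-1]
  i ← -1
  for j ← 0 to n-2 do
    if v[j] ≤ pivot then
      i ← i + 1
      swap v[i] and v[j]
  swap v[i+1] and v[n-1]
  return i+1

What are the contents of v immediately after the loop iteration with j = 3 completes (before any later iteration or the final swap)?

pivot=2, i=-1
j=0: 5>2, skip
j=1: 2≤2, i=0, swap(0,1) ⇒ 2 5 5 2 5 2 4 5 2
j=2: 5>2, skip
j=3: 2≤2, i=1, swap(1,3) ⇒ 2 2 5 5 5 2 4 5 2
(after j=3) v = 2 2 5 5 5 2 4 5 2

2 2 5 5 5 2 4 5 2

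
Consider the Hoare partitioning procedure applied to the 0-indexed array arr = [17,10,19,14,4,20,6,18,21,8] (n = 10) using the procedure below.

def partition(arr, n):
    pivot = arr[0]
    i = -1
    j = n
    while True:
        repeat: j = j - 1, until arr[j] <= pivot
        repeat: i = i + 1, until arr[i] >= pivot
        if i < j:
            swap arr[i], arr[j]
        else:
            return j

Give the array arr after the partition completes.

[8,10,6,14,4,20,19,18,21,17]

pivot = arr[0] = 17; i = -1, j = 10
j→9 (arr[9]=8≤17), i→0 (arr[0]=17≥17); i<j, swap → [8,10,19,14,4,20,6,18,21,17]
j→6 (arr[6]=6≤17), i→2 (arr[2]=19≥17); i<j, swap → [8,10,6,14,4,20,19,18,21,17]
j→4, i→5; i≥j, return j=4. arr = [8,10,6,14,4,20,19,18,21,17]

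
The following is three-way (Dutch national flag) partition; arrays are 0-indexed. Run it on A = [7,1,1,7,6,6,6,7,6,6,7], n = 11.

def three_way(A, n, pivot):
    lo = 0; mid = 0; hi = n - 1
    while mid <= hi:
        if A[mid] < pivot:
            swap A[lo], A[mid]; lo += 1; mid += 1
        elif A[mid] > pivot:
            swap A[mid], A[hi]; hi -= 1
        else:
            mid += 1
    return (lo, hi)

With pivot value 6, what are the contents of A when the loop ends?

lo=0 mid=0 hi=10
7>6: swap(0,10), hi=9 ⇒ [7,1,1,7,6,6,6,7,6,6,7]
7>6: swap(0,9), hi=8 ⇒ [6,1,1,7,6,6,6,7,6,7,7]
6=6: mid=1
1<6: swap(0,1), lo=1 mid=2 ⇒ [1,6,1,7,6,6,6,7,6,7,7]
1<6: swap(1,2), lo=2 mid=3 ⇒ [1,1,6,7,6,6,6,7,6,7,7]
7>6: swap(3,8), hi=7 ⇒ [1,1,6,6,6,6,6,7,7,7,7]
6=6: mid=4
6=6: mid=5
6=6: mid=6
6=6: mid=7
7>6: swap(7,7), hi=6 ⇒ [1,1,6,6,6,6,6,7,7,7,7]
done. lo=2 hi=6; A=[1,1,6,6,6,6,6,7,7,7,7]

[1,1,6,6,6,6,6,7,7,7,7]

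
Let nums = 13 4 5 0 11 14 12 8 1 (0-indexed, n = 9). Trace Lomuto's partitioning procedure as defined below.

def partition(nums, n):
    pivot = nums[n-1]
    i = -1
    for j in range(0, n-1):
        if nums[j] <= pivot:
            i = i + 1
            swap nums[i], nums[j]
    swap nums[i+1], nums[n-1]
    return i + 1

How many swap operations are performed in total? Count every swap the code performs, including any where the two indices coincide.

pivot = nums[8] = 1; i = -1
j=0: nums[0]=13 > 1 → no swap
j=1: nums[1]=4 > 1 → no swap
j=2: nums[2]=5 > 1 → no swap
j=3: nums[3]=0 ≤ 1 → i=0, swap nums[0],nums[3] → 0 4 5 13 11 14 12 8 1
j=4: nums[4]=11 > 1 → no swap
j=5: nums[5]=14 > 1 → no swap
j=6: nums[6]=12 > 1 → no swap
j=7: nums[7]=8 > 1 → no swap
final swap nums[1],nums[8] → 0 1 5 13 11 14 12 8 4; return 1

2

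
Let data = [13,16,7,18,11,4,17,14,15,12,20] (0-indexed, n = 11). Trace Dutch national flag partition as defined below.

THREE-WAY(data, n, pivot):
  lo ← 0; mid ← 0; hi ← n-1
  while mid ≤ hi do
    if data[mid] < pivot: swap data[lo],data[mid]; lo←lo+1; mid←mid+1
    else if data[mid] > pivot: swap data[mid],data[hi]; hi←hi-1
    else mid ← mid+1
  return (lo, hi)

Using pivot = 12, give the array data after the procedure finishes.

pivot = 12; lo=0, mid=0, hi=10
data[mid]=13>12: swap data[0],data[10]; hi=9 → [20,16,7,18,11,4,17,14,15,12,13]
data[mid]=20>12: swap data[0],data[9]; hi=8 → [12,16,7,18,11,4,17,14,15,20,13]
data[mid]=12=12: mid=1
data[mid]=16>12: swap data[1],data[8]; hi=7 → [12,15,7,18,11,4,17,14,16,20,13]
data[mid]=15>12: swap data[1],data[7]; hi=6 → [12,14,7,18,11,4,17,15,16,20,13]
data[mid]=14>12: swap data[1],data[6]; hi=5 → [12,17,7,18,11,4,14,15,16,20,13]
data[mid]=17>12: swap data[1],data[5]; hi=4 → [12,4,7,18,11,17,14,15,16,20,13]
data[mid]=4<12: swap data[0],data[1]; lo=1,mid=2 → [4,12,7,18,11,17,14,15,16,20,13]
data[mid]=7<12: swap data[1],data[2]; lo=2,mid=3 → [4,7,12,18,11,17,14,15,16,20,13]
data[mid]=18>12: swap data[3],data[4]; hi=3 → [4,7,12,11,18,17,14,15,16,20,13]
data[mid]=11<12: swap data[2],data[3]; lo=3,mid=4 → [4,7,11,12,18,17,14,15,16,20,13]
end: lo=3, hi=3; data = [4,7,11,12,18,17,14,15,16,20,13]

[4,7,11,12,18,17,14,15,16,20,13]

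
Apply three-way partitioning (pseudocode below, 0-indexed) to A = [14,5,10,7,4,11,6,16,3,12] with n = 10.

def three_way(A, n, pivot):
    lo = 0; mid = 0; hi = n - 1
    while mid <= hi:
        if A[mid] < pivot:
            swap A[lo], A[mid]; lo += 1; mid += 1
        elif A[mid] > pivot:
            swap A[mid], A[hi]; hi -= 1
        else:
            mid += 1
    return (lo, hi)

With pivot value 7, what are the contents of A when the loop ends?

[3,5,6,4,7,11,16,10,12,14]

pivot = 7; lo=0, mid=0, hi=9
A[mid]=14>7: swap A[0],A[9]; hi=8 → [12,5,10,7,4,11,6,16,3,14]
A[mid]=12>7: swap A[0],A[8]; hi=7 → [3,5,10,7,4,11,6,16,12,14]
A[mid]=3<7: swap A[0],A[0]; lo=1,mid=1 → [3,5,10,7,4,11,6,16,12,14]
A[mid]=5<7: swap A[1],A[1]; lo=2,mid=2 → [3,5,10,7,4,11,6,16,12,14]
A[mid]=10>7: swap A[2],A[7]; hi=6 → [3,5,16,7,4,11,6,10,12,14]
A[mid]=16>7: swap A[2],A[6]; hi=5 → [3,5,6,7,4,11,16,10,12,14]
A[mid]=6<7: swap A[2],A[2]; lo=3,mid=3 → [3,5,6,7,4,11,16,10,12,14]
A[mid]=7=7: mid=4
A[mid]=4<7: swap A[3],A[4]; lo=4,mid=5 → [3,5,6,4,7,11,16,10,12,14]
A[mid]=11>7: swap A[5],A[5]; hi=4 → [3,5,6,4,7,11,16,10,12,14]
end: lo=4, hi=4; A = [3,5,6,4,7,11,16,10,12,14]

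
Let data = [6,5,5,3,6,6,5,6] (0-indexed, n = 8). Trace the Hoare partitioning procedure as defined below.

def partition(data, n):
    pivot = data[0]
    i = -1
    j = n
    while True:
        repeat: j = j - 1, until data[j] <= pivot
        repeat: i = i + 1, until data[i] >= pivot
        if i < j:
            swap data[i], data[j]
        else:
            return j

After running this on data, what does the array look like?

pivot = data[0] = 6; i = -1, j = 8
j→7 (data[7]=6≤6), i→0 (data[0]=6≥6); i<j, swap → [6,5,5,3,6,6,5,6]
j→6 (data[6]=5≤6), i→4 (data[4]=6≥6); i<j, swap → [6,5,5,3,5,6,6,6]
j→5, i→5; i≥j, return j=5. data = [6,5,5,3,5,6,6,6]

[6,5,5,3,5,6,6,6]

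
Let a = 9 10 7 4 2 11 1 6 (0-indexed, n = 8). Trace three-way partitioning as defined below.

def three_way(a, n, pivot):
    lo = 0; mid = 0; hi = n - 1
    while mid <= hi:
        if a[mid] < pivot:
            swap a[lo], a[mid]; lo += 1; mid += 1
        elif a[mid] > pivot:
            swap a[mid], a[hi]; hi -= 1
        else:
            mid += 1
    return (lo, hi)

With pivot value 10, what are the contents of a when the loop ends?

lo=0 mid=0 hi=7
9<10: swap(0,0), lo=1 mid=1 ⇒ 9 10 7 4 2 11 1 6
10=10: mid=2
7<10: swap(1,2), lo=2 mid=3 ⇒ 9 7 10 4 2 11 1 6
4<10: swap(2,3), lo=3 mid=4 ⇒ 9 7 4 10 2 11 1 6
2<10: swap(3,4), lo=4 mid=5 ⇒ 9 7 4 2 10 11 1 6
11>10: swap(5,7), hi=6 ⇒ 9 7 4 2 10 6 1 11
6<10: swap(4,5), lo=5 mid=6 ⇒ 9 7 4 2 6 10 1 11
1<10: swap(5,6), lo=6 mid=7 ⇒ 9 7 4 2 6 1 10 11
done. lo=6 hi=6; a=9 7 4 2 6 1 10 11

9 7 4 2 6 1 10 11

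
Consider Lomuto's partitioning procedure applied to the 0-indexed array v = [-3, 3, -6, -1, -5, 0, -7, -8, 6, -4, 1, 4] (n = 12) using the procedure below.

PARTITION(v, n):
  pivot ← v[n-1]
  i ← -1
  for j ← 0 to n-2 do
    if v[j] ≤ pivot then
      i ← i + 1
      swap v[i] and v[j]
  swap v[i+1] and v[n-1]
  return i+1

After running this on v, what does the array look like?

pivot=4, i=-1
j=0: -3≤4, i=0, swap(0,0) ⇒ [-3, 3, -6, -1, -5, 0, -7, -8, 6, -4, 1, 4]
j=1: 3≤4, i=1, swap(1,1) ⇒ [-3, 3, -6, -1, -5, 0, -7, -8, 6, -4, 1, 4]
j=2: -6≤4, i=2, swap(2,2) ⇒ [-3, 3, -6, -1, -5, 0, -7, -8, 6, -4, 1, 4]
j=3: -1≤4, i=3, swap(3,3) ⇒ [-3, 3, -6, -1, -5, 0, -7, -8, 6, -4, 1, 4]
j=4: -5≤4, i=4, swap(4,4) ⇒ [-3, 3, -6, -1, -5, 0, -7, -8, 6, -4, 1, 4]
j=5: 0≤4, i=5, swap(5,5) ⇒ [-3, 3, -6, -1, -5, 0, -7, -8, 6, -4, 1, 4]
j=6: -7≤4, i=6, swap(6,6) ⇒ [-3, 3, -6, -1, -5, 0, -7, -8, 6, -4, 1, 4]
j=7: -8≤4, i=7, swap(7,7) ⇒ [-3, 3, -6, -1, -5, 0, -7, -8, 6, -4, 1, 4]
j=8: 6>4, skip
j=9: -4≤4, i=8, swap(8,9) ⇒ [-3, 3, -6, -1, -5, 0, -7, -8, -4, 6, 1, 4]
j=10: 1≤4, i=9, swap(9,10) ⇒ [-3, 3, -6, -1, -5, 0, -7, -8, -4, 1, 6, 4]
swap(10,11) ⇒ [-3, 3, -6, -1, -5, 0, -7, -8, -4, 1, 4, 6]; return 10

[-3, 3, -6, -1, -5, 0, -7, -8, -4, 1, 4, 6]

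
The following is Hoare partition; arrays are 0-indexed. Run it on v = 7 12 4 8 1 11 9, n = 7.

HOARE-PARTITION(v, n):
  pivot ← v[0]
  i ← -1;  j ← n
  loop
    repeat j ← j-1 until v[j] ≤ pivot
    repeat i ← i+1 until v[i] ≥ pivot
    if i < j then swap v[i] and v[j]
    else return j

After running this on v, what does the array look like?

pivot = v[0] = 7; i = -1, j = 7
j→4 (v[4]=1≤7), i→0 (v[0]=7≥7); i<j, swap → 1 12 4 8 7 11 9
j→2 (v[2]=4≤7), i→1 (v[1]=12≥7); i<j, swap → 1 4 12 8 7 11 9
j→1, i→2; i≥j, return j=1. v = 1 4 12 8 7 11 9

1 4 12 8 7 11 9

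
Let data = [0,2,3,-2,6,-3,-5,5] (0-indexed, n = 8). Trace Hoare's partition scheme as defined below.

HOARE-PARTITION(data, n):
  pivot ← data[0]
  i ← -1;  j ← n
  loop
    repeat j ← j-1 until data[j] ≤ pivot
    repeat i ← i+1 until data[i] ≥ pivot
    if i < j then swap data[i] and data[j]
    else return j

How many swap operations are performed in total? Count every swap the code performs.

pivot = data[0] = 0; i = -1, j = 8
j→6 (data[6]=-5≤0), i→0 (data[0]=0≥0); i<j, swap → [-5,2,3,-2,6,-3,0,5]
j→5 (data[5]=-3≤0), i→1 (data[1]=2≥0); i<j, swap → [-5,-3,3,-2,6,2,0,5]
j→3 (data[3]=-2≤0), i→2 (data[2]=3≥0); i<j, swap → [-5,-3,-2,3,6,2,0,5]
j→2, i→3; i≥j, return j=2. data = [-5,-3,-2,3,6,2,0,5]

3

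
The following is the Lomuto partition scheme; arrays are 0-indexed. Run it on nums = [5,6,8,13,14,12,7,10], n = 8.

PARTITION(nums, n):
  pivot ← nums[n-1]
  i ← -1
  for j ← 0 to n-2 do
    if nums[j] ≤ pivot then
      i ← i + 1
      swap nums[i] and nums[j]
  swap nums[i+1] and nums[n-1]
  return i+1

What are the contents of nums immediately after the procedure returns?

pivot=10, i=-1
j=0: 5≤10, i=0, swap(0,0) ⇒ [5,6,8,13,14,12,7,10]
j=1: 6≤10, i=1, swap(1,1) ⇒ [5,6,8,13,14,12,7,10]
j=2: 8≤10, i=2, swap(2,2) ⇒ [5,6,8,13,14,12,7,10]
j=3: 13>10, skip
j=4: 14>10, skip
j=5: 12>10, skip
j=6: 7≤10, i=3, swap(3,6) ⇒ [5,6,8,7,14,12,13,10]
swap(4,7) ⇒ [5,6,8,7,10,12,13,14]; return 4

[5,6,8,7,10,12,13,14]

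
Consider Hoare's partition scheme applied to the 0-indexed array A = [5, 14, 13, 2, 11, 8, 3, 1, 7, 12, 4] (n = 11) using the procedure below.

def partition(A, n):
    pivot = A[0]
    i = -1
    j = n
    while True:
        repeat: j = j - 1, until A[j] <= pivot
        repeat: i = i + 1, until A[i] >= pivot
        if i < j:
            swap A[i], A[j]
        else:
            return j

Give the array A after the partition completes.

[4, 1, 3, 2, 11, 8, 13, 14, 7, 12, 5]

pivot=5
j stops at 10 (4), i stops at 0 (5); swap ⇒ [4, 14, 13, 2, 11, 8, 3, 1, 7, 12, 5]
j stops at 7 (1), i stops at 1 (14); swap ⇒ [4, 1, 13, 2, 11, 8, 3, 14, 7, 12, 5]
j stops at 6 (3), i stops at 2 (13); swap ⇒ [4, 1, 3, 2, 11, 8, 13, 14, 7, 12, 5]
j stops at 3, i stops at 4; i≥j ⇒ return 3. A=[4, 1, 3, 2, 11, 8, 13, 14, 7, 12, 5]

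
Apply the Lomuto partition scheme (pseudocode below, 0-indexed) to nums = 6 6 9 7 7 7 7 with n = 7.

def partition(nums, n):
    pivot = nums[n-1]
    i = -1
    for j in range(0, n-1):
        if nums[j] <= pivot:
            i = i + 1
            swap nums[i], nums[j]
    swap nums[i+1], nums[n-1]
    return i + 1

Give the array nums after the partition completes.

pivot=7, i=-1
j=0: 6≤7, i=0, swap(0,0) ⇒ 6 6 9 7 7 7 7
j=1: 6≤7, i=1, swap(1,1) ⇒ 6 6 9 7 7 7 7
j=2: 9>7, skip
j=3: 7≤7, i=2, swap(2,3) ⇒ 6 6 7 9 7 7 7
j=4: 7≤7, i=3, swap(3,4) ⇒ 6 6 7 7 9 7 7
j=5: 7≤7, i=4, swap(4,5) ⇒ 6 6 7 7 7 9 7
swap(5,6) ⇒ 6 6 7 7 7 7 9; return 5

6 6 7 7 7 7 9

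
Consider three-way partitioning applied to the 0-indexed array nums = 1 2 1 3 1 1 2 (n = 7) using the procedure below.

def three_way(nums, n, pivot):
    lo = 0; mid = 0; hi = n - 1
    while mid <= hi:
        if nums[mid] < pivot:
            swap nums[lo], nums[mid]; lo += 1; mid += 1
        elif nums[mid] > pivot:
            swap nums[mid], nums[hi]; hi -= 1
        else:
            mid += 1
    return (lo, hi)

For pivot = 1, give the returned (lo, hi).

(0, 3)

pivot = 1; lo=0, mid=0, hi=6
nums[mid]=1=1: mid=1
nums[mid]=2>1: swap nums[1],nums[6]; hi=5 → 1 2 1 3 1 1 2
nums[mid]=2>1: swap nums[1],nums[5]; hi=4 → 1 1 1 3 1 2 2
nums[mid]=1=1: mid=2
nums[mid]=1=1: mid=3
nums[mid]=3>1: swap nums[3],nums[4]; hi=3 → 1 1 1 1 3 2 2
nums[mid]=1=1: mid=4
end: lo=0, hi=3; nums = 1 1 1 1 3 2 2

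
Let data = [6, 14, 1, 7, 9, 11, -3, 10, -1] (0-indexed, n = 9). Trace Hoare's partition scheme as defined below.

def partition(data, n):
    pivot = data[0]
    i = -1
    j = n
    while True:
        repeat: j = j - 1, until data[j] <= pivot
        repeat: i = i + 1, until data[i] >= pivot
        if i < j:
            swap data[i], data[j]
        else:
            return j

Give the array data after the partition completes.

[-1, -3, 1, 7, 9, 11, 14, 10, 6]

pivot = data[0] = 6; i = -1, j = 9
j→8 (data[8]=-1≤6), i→0 (data[0]=6≥6); i<j, swap → [-1, 14, 1, 7, 9, 11, -3, 10, 6]
j→6 (data[6]=-3≤6), i→1 (data[1]=14≥6); i<j, swap → [-1, -3, 1, 7, 9, 11, 14, 10, 6]
j→2, i→3; i≥j, return j=2. data = [-1, -3, 1, 7, 9, 11, 14, 10, 6]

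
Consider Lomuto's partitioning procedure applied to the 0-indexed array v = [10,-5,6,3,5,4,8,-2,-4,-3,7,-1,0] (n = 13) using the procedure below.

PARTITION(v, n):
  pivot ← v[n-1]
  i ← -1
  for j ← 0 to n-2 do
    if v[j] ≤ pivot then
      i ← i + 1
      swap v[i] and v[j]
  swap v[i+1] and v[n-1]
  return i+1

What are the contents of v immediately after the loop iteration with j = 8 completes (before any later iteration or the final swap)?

pivot = v[12] = 0; i = -1
j=0: v[0]=10 > 0 → no swap
j=1: v[1]=-5 ≤ 0 → i=0, swap v[0],v[1] → [-5,10,6,3,5,4,8,-2,-4,-3,7,-1,0]
j=2: v[2]=6 > 0 → no swap
j=3: v[3]=3 > 0 → no swap
j=4: v[4]=5 > 0 → no swap
j=5: v[5]=4 > 0 → no swap
j=6: v[6]=8 > 0 → no swap
j=7: v[7]=-2 ≤ 0 → i=1, swap v[1],v[7] → [-5,-2,6,3,5,4,8,10,-4,-3,7,-1,0]
j=8: v[8]=-4 ≤ 0 → i=2, swap v[2],v[8] → [-5,-2,-4,3,5,4,8,10,6,-3,7,-1,0]
(after j=8) v = [-5,-2,-4,3,5,4,8,10,6,-3,7,-1,0]

[-5,-2,-4,3,5,4,8,10,6,-3,7,-1,0]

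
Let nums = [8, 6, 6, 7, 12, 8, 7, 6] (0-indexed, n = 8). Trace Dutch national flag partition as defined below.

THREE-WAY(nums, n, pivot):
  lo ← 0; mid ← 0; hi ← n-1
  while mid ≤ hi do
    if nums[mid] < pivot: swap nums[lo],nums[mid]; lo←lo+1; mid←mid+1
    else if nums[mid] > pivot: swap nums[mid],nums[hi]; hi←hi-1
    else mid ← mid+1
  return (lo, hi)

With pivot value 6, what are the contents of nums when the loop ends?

pivot = 6; lo=0, mid=0, hi=7
nums[mid]=8>6: swap nums[0],nums[7]; hi=6 → [6, 6, 6, 7, 12, 8, 7, 8]
nums[mid]=6=6: mid=1
nums[mid]=6=6: mid=2
nums[mid]=6=6: mid=3
nums[mid]=7>6: swap nums[3],nums[6]; hi=5 → [6, 6, 6, 7, 12, 8, 7, 8]
nums[mid]=7>6: swap nums[3],nums[5]; hi=4 → [6, 6, 6, 8, 12, 7, 7, 8]
nums[mid]=8>6: swap nums[3],nums[4]; hi=3 → [6, 6, 6, 12, 8, 7, 7, 8]
nums[mid]=12>6: swap nums[3],nums[3]; hi=2 → [6, 6, 6, 12, 8, 7, 7, 8]
end: lo=0, hi=2; nums = [6, 6, 6, 12, 8, 7, 7, 8]

[6, 6, 6, 12, 8, 7, 7, 8]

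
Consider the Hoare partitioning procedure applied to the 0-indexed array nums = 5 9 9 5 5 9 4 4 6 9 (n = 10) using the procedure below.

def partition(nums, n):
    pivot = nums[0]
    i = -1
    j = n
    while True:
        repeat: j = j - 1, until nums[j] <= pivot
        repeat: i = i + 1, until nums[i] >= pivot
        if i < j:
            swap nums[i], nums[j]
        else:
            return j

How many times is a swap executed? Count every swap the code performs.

pivot=5
j stops at 7 (4), i stops at 0 (5); swap ⇒ 4 9 9 5 5 9 4 5 6 9
j stops at 6 (4), i stops at 1 (9); swap ⇒ 4 4 9 5 5 9 9 5 6 9
j stops at 4 (5), i stops at 2 (9); swap ⇒ 4 4 5 5 9 9 9 5 6 9
j stops at 3, i stops at 3; i≥j ⇒ return 3. nums=4 4 5 5 9 9 9 5 6 9

3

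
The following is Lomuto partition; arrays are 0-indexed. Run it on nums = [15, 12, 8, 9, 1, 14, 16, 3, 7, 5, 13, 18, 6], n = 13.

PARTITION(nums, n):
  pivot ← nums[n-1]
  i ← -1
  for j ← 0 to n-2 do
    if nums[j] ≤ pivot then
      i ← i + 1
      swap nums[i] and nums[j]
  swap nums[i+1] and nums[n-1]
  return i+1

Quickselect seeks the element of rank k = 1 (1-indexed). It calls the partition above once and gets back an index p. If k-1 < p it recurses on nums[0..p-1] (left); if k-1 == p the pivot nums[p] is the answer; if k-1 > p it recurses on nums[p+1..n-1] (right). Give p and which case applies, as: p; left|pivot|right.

3; left

pivot = nums[12] = 6; i = -1
j=0: nums[0]=15 > 6 → no swap
j=1: nums[1]=12 > 6 → no swap
j=2: nums[2]=8 > 6 → no swap
j=3: nums[3]=9 > 6 → no swap
j=4: nums[4]=1 ≤ 6 → i=0, swap nums[0],nums[4] → [1, 12, 8, 9, 15, 14, 16, 3, 7, 5, 13, 18, 6]
j=5: nums[5]=14 > 6 → no swap
j=6: nums[6]=16 > 6 → no swap
j=7: nums[7]=3 ≤ 6 → i=1, swap nums[1],nums[7] → [1, 3, 8, 9, 15, 14, 16, 12, 7, 5, 13, 18, 6]
j=8: nums[8]=7 > 6 → no swap
j=9: nums[9]=5 ≤ 6 → i=2, swap nums[2],nums[9] → [1, 3, 5, 9, 15, 14, 16, 12, 7, 8, 13, 18, 6]
j=10: nums[10]=13 > 6 → no swap
j=11: nums[11]=18 > 6 → no swap
final swap nums[3],nums[12] → [1, 3, 5, 6, 15, 14, 16, 12, 7, 8, 13, 18, 9]; return 3
p = 3; k-1 = 0 < 3 ⇒ left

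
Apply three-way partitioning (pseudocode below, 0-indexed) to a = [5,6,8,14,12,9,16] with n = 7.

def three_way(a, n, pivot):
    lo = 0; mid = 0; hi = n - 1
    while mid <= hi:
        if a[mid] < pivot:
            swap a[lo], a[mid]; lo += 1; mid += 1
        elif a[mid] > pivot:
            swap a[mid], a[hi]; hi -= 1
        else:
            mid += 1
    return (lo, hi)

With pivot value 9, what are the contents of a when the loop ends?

pivot = 9; lo=0, mid=0, hi=6
a[mid]=5<9: swap a[0],a[0]; lo=1,mid=1 → [5,6,8,14,12,9,16]
a[mid]=6<9: swap a[1],a[1]; lo=2,mid=2 → [5,6,8,14,12,9,16]
a[mid]=8<9: swap a[2],a[2]; lo=3,mid=3 → [5,6,8,14,12,9,16]
a[mid]=14>9: swap a[3],a[6]; hi=5 → [5,6,8,16,12,9,14]
a[mid]=16>9: swap a[3],a[5]; hi=4 → [5,6,8,9,12,16,14]
a[mid]=9=9: mid=4
a[mid]=12>9: swap a[4],a[4]; hi=3 → [5,6,8,9,12,16,14]
end: lo=3, hi=3; a = [5,6,8,9,12,16,14]

[5,6,8,9,12,16,14]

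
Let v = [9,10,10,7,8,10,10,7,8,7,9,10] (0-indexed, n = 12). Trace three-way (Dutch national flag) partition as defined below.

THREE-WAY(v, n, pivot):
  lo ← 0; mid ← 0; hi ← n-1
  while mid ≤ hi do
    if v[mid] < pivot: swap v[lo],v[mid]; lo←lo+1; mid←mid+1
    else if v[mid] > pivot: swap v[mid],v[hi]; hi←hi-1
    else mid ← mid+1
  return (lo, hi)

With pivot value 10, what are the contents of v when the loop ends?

[9,7,8,7,8,7,9,10,10,10,10,10]

pivot = 10; lo=0, mid=0, hi=11
v[mid]=9<10: swap v[0],v[0]; lo=1,mid=1 → [9,10,10,7,8,10,10,7,8,7,9,10]
v[mid]=10=10: mid=2
v[mid]=10=10: mid=3
v[mid]=7<10: swap v[1],v[3]; lo=2,mid=4 → [9,7,10,10,8,10,10,7,8,7,9,10]
v[mid]=8<10: swap v[2],v[4]; lo=3,mid=5 → [9,7,8,10,10,10,10,7,8,7,9,10]
v[mid]=10=10: mid=6
v[mid]=10=10: mid=7
v[mid]=7<10: swap v[3],v[7]; lo=4,mid=8 → [9,7,8,7,10,10,10,10,8,7,9,10]
v[mid]=8<10: swap v[4],v[8]; lo=5,mid=9 → [9,7,8,7,8,10,10,10,10,7,9,10]
v[mid]=7<10: swap v[5],v[9]; lo=6,mid=10 → [9,7,8,7,8,7,10,10,10,10,9,10]
v[mid]=9<10: swap v[6],v[10]; lo=7,mid=11 → [9,7,8,7,8,7,9,10,10,10,10,10]
v[mid]=10=10: mid=12
end: lo=7, hi=11; v = [9,7,8,7,8,7,9,10,10,10,10,10]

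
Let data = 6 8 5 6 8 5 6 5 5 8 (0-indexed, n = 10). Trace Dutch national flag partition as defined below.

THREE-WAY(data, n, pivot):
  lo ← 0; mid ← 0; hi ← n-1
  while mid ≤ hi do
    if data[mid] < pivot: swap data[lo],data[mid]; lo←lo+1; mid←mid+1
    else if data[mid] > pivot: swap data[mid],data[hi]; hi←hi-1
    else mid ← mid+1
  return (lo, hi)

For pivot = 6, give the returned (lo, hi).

(4, 6)

pivot = 6; lo=0, mid=0, hi=9
data[mid]=6=6: mid=1
data[mid]=8>6: swap data[1],data[9]; hi=8 → 6 8 5 6 8 5 6 5 5 8
data[mid]=8>6: swap data[1],data[8]; hi=7 → 6 5 5 6 8 5 6 5 8 8
data[mid]=5<6: swap data[0],data[1]; lo=1,mid=2 → 5 6 5 6 8 5 6 5 8 8
data[mid]=5<6: swap data[1],data[2]; lo=2,mid=3 → 5 5 6 6 8 5 6 5 8 8
data[mid]=6=6: mid=4
data[mid]=8>6: swap data[4],data[7]; hi=6 → 5 5 6 6 5 5 6 8 8 8
data[mid]=5<6: swap data[2],data[4]; lo=3,mid=5 → 5 5 5 6 6 5 6 8 8 8
data[mid]=5<6: swap data[3],data[5]; lo=4,mid=6 → 5 5 5 5 6 6 6 8 8 8
data[mid]=6=6: mid=7
end: lo=4, hi=6; data = 5 5 5 5 6 6 6 8 8 8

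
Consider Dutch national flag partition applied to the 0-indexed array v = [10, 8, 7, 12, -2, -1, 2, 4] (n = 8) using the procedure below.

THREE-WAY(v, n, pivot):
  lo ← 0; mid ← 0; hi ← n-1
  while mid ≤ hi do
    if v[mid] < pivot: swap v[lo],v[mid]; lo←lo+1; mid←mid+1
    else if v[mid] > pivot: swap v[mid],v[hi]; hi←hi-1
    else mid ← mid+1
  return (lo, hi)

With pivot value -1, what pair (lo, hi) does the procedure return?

(1, 1)

pivot = -1; lo=0, mid=0, hi=7
v[mid]=10>-1: swap v[0],v[7]; hi=6 → [4, 8, 7, 12, -2, -1, 2, 10]
v[mid]=4>-1: swap v[0],v[6]; hi=5 → [2, 8, 7, 12, -2, -1, 4, 10]
v[mid]=2>-1: swap v[0],v[5]; hi=4 → [-1, 8, 7, 12, -2, 2, 4, 10]
v[mid]=-1=-1: mid=1
v[mid]=8>-1: swap v[1],v[4]; hi=3 → [-1, -2, 7, 12, 8, 2, 4, 10]
v[mid]=-2<-1: swap v[0],v[1]; lo=1,mid=2 → [-2, -1, 7, 12, 8, 2, 4, 10]
v[mid]=7>-1: swap v[2],v[3]; hi=2 → [-2, -1, 12, 7, 8, 2, 4, 10]
v[mid]=12>-1: swap v[2],v[2]; hi=1 → [-2, -1, 12, 7, 8, 2, 4, 10]
end: lo=1, hi=1; v = [-2, -1, 12, 7, 8, 2, 4, 10]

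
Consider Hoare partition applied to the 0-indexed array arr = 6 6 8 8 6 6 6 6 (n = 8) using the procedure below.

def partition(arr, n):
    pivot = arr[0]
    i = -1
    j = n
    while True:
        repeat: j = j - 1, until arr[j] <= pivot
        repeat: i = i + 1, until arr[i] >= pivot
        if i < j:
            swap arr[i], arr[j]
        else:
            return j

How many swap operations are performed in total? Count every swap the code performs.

pivot=6
j stops at 7 (6), i stops at 0 (6); swap ⇒ 6 6 8 8 6 6 6 6
j stops at 6 (6), i stops at 1 (6); swap ⇒ 6 6 8 8 6 6 6 6
j stops at 5 (6), i stops at 2 (8); swap ⇒ 6 6 6 8 6 8 6 6
j stops at 4 (6), i stops at 3 (8); swap ⇒ 6 6 6 6 8 8 6 6
j stops at 3, i stops at 4; i≥j ⇒ return 3. arr=6 6 6 6 8 8 6 6

4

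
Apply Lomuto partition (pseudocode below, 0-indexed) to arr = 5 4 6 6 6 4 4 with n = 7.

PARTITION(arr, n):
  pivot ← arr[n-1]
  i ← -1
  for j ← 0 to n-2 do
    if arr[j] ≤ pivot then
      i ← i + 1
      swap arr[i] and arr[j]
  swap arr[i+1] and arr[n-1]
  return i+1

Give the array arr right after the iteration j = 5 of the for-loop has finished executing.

pivot=4, i=-1
j=0: 5>4, skip
j=1: 4≤4, i=0, swap(0,1) ⇒ 4 5 6 6 6 4 4
j=2: 6>4, skip
j=3: 6>4, skip
j=4: 6>4, skip
j=5: 4≤4, i=1, swap(1,5) ⇒ 4 4 6 6 6 5 4
(after j=5) arr = 4 4 6 6 6 5 4

4 4 6 6 6 5 4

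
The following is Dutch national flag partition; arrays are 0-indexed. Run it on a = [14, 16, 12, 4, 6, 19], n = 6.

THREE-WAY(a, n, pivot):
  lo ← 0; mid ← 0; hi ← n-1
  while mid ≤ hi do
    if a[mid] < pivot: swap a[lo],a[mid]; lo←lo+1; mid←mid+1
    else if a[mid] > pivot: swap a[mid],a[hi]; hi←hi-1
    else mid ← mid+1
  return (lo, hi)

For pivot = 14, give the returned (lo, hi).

(3, 3)

pivot = 14; lo=0, mid=0, hi=5
a[mid]=14=14: mid=1
a[mid]=16>14: swap a[1],a[5]; hi=4 → [14, 19, 12, 4, 6, 16]
a[mid]=19>14: swap a[1],a[4]; hi=3 → [14, 6, 12, 4, 19, 16]
a[mid]=6<14: swap a[0],a[1]; lo=1,mid=2 → [6, 14, 12, 4, 19, 16]
a[mid]=12<14: swap a[1],a[2]; lo=2,mid=3 → [6, 12, 14, 4, 19, 16]
a[mid]=4<14: swap a[2],a[3]; lo=3,mid=4 → [6, 12, 4, 14, 19, 16]
end: lo=3, hi=3; a = [6, 12, 4, 14, 19, 16]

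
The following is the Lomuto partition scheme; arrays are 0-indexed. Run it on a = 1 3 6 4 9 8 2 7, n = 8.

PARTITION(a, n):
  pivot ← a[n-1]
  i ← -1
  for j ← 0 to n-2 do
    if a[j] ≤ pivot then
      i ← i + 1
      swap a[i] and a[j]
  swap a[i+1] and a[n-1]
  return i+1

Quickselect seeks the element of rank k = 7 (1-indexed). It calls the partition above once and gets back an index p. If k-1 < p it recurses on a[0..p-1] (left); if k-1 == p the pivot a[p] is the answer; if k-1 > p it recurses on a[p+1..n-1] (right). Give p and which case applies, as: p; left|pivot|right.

5; right

pivot=7, i=-1
j=0: 1≤7, i=0, swap(0,0) ⇒ 1 3 6 4 9 8 2 7
j=1: 3≤7, i=1, swap(1,1) ⇒ 1 3 6 4 9 8 2 7
j=2: 6≤7, i=2, swap(2,2) ⇒ 1 3 6 4 9 8 2 7
j=3: 4≤7, i=3, swap(3,3) ⇒ 1 3 6 4 9 8 2 7
j=4: 9>7, skip
j=5: 8>7, skip
j=6: 2≤7, i=4, swap(4,6) ⇒ 1 3 6 4 2 8 9 7
swap(5,7) ⇒ 1 3 6 4 2 7 9 8; return 5
p = 5; k-1 = 6 > 5 ⇒ right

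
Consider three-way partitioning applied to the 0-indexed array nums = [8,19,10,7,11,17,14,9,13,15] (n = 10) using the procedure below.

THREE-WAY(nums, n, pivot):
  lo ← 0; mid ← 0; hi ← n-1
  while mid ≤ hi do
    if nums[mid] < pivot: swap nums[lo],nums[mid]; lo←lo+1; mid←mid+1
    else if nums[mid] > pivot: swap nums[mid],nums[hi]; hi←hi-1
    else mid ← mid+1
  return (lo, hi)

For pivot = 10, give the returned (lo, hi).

(3, 3)

pivot = 10; lo=0, mid=0, hi=9
nums[mid]=8<10: swap nums[0],nums[0]; lo=1,mid=1 → [8,19,10,7,11,17,14,9,13,15]
nums[mid]=19>10: swap nums[1],nums[9]; hi=8 → [8,15,10,7,11,17,14,9,13,19]
nums[mid]=15>10: swap nums[1],nums[8]; hi=7 → [8,13,10,7,11,17,14,9,15,19]
nums[mid]=13>10: swap nums[1],nums[7]; hi=6 → [8,9,10,7,11,17,14,13,15,19]
nums[mid]=9<10: swap nums[1],nums[1]; lo=2,mid=2 → [8,9,10,7,11,17,14,13,15,19]
nums[mid]=10=10: mid=3
nums[mid]=7<10: swap nums[2],nums[3]; lo=3,mid=4 → [8,9,7,10,11,17,14,13,15,19]
nums[mid]=11>10: swap nums[4],nums[6]; hi=5 → [8,9,7,10,14,17,11,13,15,19]
nums[mid]=14>10: swap nums[4],nums[5]; hi=4 → [8,9,7,10,17,14,11,13,15,19]
nums[mid]=17>10: swap nums[4],nums[4]; hi=3 → [8,9,7,10,17,14,11,13,15,19]
end: lo=3, hi=3; nums = [8,9,7,10,17,14,11,13,15,19]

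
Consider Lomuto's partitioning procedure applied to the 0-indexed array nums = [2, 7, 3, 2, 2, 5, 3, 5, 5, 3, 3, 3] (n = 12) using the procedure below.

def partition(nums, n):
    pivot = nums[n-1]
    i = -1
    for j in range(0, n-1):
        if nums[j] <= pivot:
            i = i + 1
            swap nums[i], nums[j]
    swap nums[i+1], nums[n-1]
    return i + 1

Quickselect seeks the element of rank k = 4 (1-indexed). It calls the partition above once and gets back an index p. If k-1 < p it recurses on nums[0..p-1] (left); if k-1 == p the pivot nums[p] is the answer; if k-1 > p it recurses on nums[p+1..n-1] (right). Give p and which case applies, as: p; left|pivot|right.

7; left

pivot = nums[11] = 3; i = -1
j=0: nums[0]=2 ≤ 3 → i=0, swap nums[0],nums[0] (no change) → [2, 7, 3, 2, 2, 5, 3, 5, 5, 3, 3, 3]
j=1: nums[1]=7 > 3 → no swap
j=2: nums[2]=3 ≤ 3 → i=1, swap nums[1],nums[2] → [2, 3, 7, 2, 2, 5, 3, 5, 5, 3, 3, 3]
j=3: nums[3]=2 ≤ 3 → i=2, swap nums[2],nums[3] → [2, 3, 2, 7, 2, 5, 3, 5, 5, 3, 3, 3]
j=4: nums[4]=2 ≤ 3 → i=3, swap nums[3],nums[4] → [2, 3, 2, 2, 7, 5, 3, 5, 5, 3, 3, 3]
j=5: nums[5]=5 > 3 → no swap
j=6: nums[6]=3 ≤ 3 → i=4, swap nums[4],nums[6] → [2, 3, 2, 2, 3, 5, 7, 5, 5, 3, 3, 3]
j=7: nums[7]=5 > 3 → no swap
j=8: nums[8]=5 > 3 → no swap
j=9: nums[9]=3 ≤ 3 → i=5, swap nums[5],nums[9] → [2, 3, 2, 2, 3, 3, 7, 5, 5, 5, 3, 3]
j=10: nums[10]=3 ≤ 3 → i=6, swap nums[6],nums[10] → [2, 3, 2, 2, 3, 3, 3, 5, 5, 5, 7, 3]
final swap nums[7],nums[11] → [2, 3, 2, 2, 3, 3, 3, 3, 5, 5, 7, 5]; return 7
p = 7; k-1 = 3 < 7 ⇒ left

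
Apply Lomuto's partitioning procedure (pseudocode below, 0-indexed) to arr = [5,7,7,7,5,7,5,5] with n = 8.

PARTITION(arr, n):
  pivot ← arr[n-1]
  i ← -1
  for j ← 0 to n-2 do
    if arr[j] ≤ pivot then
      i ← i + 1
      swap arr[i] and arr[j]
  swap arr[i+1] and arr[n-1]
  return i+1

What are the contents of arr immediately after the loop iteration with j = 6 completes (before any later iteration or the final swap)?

[5,5,5,7,7,7,7,5]

pivot=5, i=-1
j=0: 5≤5, i=0, swap(0,0) ⇒ [5,7,7,7,5,7,5,5]
j=1: 7>5, skip
j=2: 7>5, skip
j=3: 7>5, skip
j=4: 5≤5, i=1, swap(1,4) ⇒ [5,5,7,7,7,7,5,5]
j=5: 7>5, skip
j=6: 5≤5, i=2, swap(2,6) ⇒ [5,5,5,7,7,7,7,5]
(after j=6) arr = [5,5,5,7,7,7,7,5]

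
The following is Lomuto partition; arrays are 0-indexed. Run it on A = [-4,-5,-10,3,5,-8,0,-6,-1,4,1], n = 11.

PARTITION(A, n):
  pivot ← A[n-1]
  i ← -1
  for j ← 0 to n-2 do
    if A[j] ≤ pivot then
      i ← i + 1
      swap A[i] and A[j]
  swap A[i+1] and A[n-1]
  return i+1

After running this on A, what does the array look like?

[-4,-5,-10,-8,0,-6,-1,1,5,4,3]

pivot=1, i=-1
j=0: -4≤1, i=0, swap(0,0) ⇒ [-4,-5,-10,3,5,-8,0,-6,-1,4,1]
j=1: -5≤1, i=1, swap(1,1) ⇒ [-4,-5,-10,3,5,-8,0,-6,-1,4,1]
j=2: -10≤1, i=2, swap(2,2) ⇒ [-4,-5,-10,3,5,-8,0,-6,-1,4,1]
j=3: 3>1, skip
j=4: 5>1, skip
j=5: -8≤1, i=3, swap(3,5) ⇒ [-4,-5,-10,-8,5,3,0,-6,-1,4,1]
j=6: 0≤1, i=4, swap(4,6) ⇒ [-4,-5,-10,-8,0,3,5,-6,-1,4,1]
j=7: -6≤1, i=5, swap(5,7) ⇒ [-4,-5,-10,-8,0,-6,5,3,-1,4,1]
j=8: -1≤1, i=6, swap(6,8) ⇒ [-4,-5,-10,-8,0,-6,-1,3,5,4,1]
j=9: 4>1, skip
swap(7,10) ⇒ [-4,-5,-10,-8,0,-6,-1,1,5,4,3]; return 7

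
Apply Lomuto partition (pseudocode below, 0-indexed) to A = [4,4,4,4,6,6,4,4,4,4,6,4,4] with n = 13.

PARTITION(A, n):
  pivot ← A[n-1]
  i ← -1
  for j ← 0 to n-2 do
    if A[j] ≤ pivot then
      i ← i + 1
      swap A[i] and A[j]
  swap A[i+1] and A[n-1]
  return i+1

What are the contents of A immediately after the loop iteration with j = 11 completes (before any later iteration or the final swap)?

pivot=4, i=-1
j=0: 4≤4, i=0, swap(0,0) ⇒ [4,4,4,4,6,6,4,4,4,4,6,4,4]
j=1: 4≤4, i=1, swap(1,1) ⇒ [4,4,4,4,6,6,4,4,4,4,6,4,4]
j=2: 4≤4, i=2, swap(2,2) ⇒ [4,4,4,4,6,6,4,4,4,4,6,4,4]
j=3: 4≤4, i=3, swap(3,3) ⇒ [4,4,4,4,6,6,4,4,4,4,6,4,4]
j=4: 6>4, skip
j=5: 6>4, skip
j=6: 4≤4, i=4, swap(4,6) ⇒ [4,4,4,4,4,6,6,4,4,4,6,4,4]
j=7: 4≤4, i=5, swap(5,7) ⇒ [4,4,4,4,4,4,6,6,4,4,6,4,4]
j=8: 4≤4, i=6, swap(6,8) ⇒ [4,4,4,4,4,4,4,6,6,4,6,4,4]
j=9: 4≤4, i=7, swap(7,9) ⇒ [4,4,4,4,4,4,4,4,6,6,6,4,4]
j=10: 6>4, skip
j=11: 4≤4, i=8, swap(8,11) ⇒ [4,4,4,4,4,4,4,4,4,6,6,6,4]
(after j=11) A = [4,4,4,4,4,4,4,4,4,6,6,6,4]

[4,4,4,4,4,4,4,4,4,6,6,6,4]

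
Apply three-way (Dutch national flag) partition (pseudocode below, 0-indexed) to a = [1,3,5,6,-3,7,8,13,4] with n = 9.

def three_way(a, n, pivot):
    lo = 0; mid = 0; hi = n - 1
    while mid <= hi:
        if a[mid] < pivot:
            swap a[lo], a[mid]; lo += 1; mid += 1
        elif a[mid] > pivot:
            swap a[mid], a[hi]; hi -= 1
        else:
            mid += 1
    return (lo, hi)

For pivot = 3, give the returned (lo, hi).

(2, 2)

pivot = 3; lo=0, mid=0, hi=8
a[mid]=1<3: swap a[0],a[0]; lo=1,mid=1 → [1,3,5,6,-3,7,8,13,4]
a[mid]=3=3: mid=2
a[mid]=5>3: swap a[2],a[8]; hi=7 → [1,3,4,6,-3,7,8,13,5]
a[mid]=4>3: swap a[2],a[7]; hi=6 → [1,3,13,6,-3,7,8,4,5]
a[mid]=13>3: swap a[2],a[6]; hi=5 → [1,3,8,6,-3,7,13,4,5]
a[mid]=8>3: swap a[2],a[5]; hi=4 → [1,3,7,6,-3,8,13,4,5]
a[mid]=7>3: swap a[2],a[4]; hi=3 → [1,3,-3,6,7,8,13,4,5]
a[mid]=-3<3: swap a[1],a[2]; lo=2,mid=3 → [1,-3,3,6,7,8,13,4,5]
a[mid]=6>3: swap a[3],a[3]; hi=2 → [1,-3,3,6,7,8,13,4,5]
end: lo=2, hi=2; a = [1,-3,3,6,7,8,13,4,5]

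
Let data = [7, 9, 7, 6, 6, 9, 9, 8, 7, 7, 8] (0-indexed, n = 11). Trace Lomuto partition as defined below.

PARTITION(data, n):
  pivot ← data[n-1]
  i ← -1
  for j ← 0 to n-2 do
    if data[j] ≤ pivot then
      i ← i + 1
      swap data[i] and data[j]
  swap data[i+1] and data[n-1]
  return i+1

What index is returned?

7

pivot=8, i=-1
j=0: 7≤8, i=0, swap(0,0) ⇒ [7, 9, 7, 6, 6, 9, 9, 8, 7, 7, 8]
j=1: 9>8, skip
j=2: 7≤8, i=1, swap(1,2) ⇒ [7, 7, 9, 6, 6, 9, 9, 8, 7, 7, 8]
j=3: 6≤8, i=2, swap(2,3) ⇒ [7, 7, 6, 9, 6, 9, 9, 8, 7, 7, 8]
j=4: 6≤8, i=3, swap(3,4) ⇒ [7, 7, 6, 6, 9, 9, 9, 8, 7, 7, 8]
j=5: 9>8, skip
j=6: 9>8, skip
j=7: 8≤8, i=4, swap(4,7) ⇒ [7, 7, 6, 6, 8, 9, 9, 9, 7, 7, 8]
j=8: 7≤8, i=5, swap(5,8) ⇒ [7, 7, 6, 6, 8, 7, 9, 9, 9, 7, 8]
j=9: 7≤8, i=6, swap(6,9) ⇒ [7, 7, 6, 6, 8, 7, 7, 9, 9, 9, 8]
swap(7,10) ⇒ [7, 7, 6, 6, 8, 7, 7, 8, 9, 9, 9]; return 7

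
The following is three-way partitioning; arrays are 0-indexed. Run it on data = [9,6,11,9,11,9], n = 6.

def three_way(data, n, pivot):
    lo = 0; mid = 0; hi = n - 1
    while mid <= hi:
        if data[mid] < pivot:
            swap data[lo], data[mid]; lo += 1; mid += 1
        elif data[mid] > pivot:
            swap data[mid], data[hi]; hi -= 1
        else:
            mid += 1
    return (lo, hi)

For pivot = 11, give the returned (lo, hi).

(4, 5)

pivot = 11; lo=0, mid=0, hi=5
data[mid]=9<11: swap data[0],data[0]; lo=1,mid=1 → [9,6,11,9,11,9]
data[mid]=6<11: swap data[1],data[1]; lo=2,mid=2 → [9,6,11,9,11,9]
data[mid]=11=11: mid=3
data[mid]=9<11: swap data[2],data[3]; lo=3,mid=4 → [9,6,9,11,11,9]
data[mid]=11=11: mid=5
data[mid]=9<11: swap data[3],data[5]; lo=4,mid=6 → [9,6,9,9,11,11]
end: lo=4, hi=5; data = [9,6,9,9,11,11]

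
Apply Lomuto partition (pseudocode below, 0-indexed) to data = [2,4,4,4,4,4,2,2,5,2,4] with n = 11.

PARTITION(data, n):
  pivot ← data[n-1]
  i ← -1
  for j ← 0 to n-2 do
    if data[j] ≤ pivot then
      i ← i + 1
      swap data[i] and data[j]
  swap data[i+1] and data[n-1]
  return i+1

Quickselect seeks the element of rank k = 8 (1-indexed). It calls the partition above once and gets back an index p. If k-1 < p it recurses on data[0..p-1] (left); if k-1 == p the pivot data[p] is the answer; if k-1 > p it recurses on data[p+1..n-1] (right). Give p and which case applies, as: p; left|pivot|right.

pivot=4, i=-1
j=0: 2≤4, i=0, swap(0,0) ⇒ [2,4,4,4,4,4,2,2,5,2,4]
j=1: 4≤4, i=1, swap(1,1) ⇒ [2,4,4,4,4,4,2,2,5,2,4]
j=2: 4≤4, i=2, swap(2,2) ⇒ [2,4,4,4,4,4,2,2,5,2,4]
j=3: 4≤4, i=3, swap(3,3) ⇒ [2,4,4,4,4,4,2,2,5,2,4]
j=4: 4≤4, i=4, swap(4,4) ⇒ [2,4,4,4,4,4,2,2,5,2,4]
j=5: 4≤4, i=5, swap(5,5) ⇒ [2,4,4,4,4,4,2,2,5,2,4]
j=6: 2≤4, i=6, swap(6,6) ⇒ [2,4,4,4,4,4,2,2,5,2,4]
j=7: 2≤4, i=7, swap(7,7) ⇒ [2,4,4,4,4,4,2,2,5,2,4]
j=8: 5>4, skip
j=9: 2≤4, i=8, swap(8,9) ⇒ [2,4,4,4,4,4,2,2,2,5,4]
swap(9,10) ⇒ [2,4,4,4,4,4,2,2,2,4,5]; return 9
p = 9; k-1 = 7 < 9 ⇒ left

9; left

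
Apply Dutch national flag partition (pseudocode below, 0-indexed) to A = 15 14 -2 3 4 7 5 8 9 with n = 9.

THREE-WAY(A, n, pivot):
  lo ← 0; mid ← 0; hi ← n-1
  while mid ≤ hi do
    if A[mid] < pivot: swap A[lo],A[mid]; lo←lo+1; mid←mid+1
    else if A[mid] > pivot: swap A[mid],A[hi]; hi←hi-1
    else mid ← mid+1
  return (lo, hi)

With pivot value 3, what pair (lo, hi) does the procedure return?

pivot = 3; lo=0, mid=0, hi=8
A[mid]=15>3: swap A[0],A[8]; hi=7 → 9 14 -2 3 4 7 5 8 15
A[mid]=9>3: swap A[0],A[7]; hi=6 → 8 14 -2 3 4 7 5 9 15
A[mid]=8>3: swap A[0],A[6]; hi=5 → 5 14 -2 3 4 7 8 9 15
A[mid]=5>3: swap A[0],A[5]; hi=4 → 7 14 -2 3 4 5 8 9 15
A[mid]=7>3: swap A[0],A[4]; hi=3 → 4 14 -2 3 7 5 8 9 15
A[mid]=4>3: swap A[0],A[3]; hi=2 → 3 14 -2 4 7 5 8 9 15
A[mid]=3=3: mid=1
A[mid]=14>3: swap A[1],A[2]; hi=1 → 3 -2 14 4 7 5 8 9 15
A[mid]=-2<3: swap A[0],A[1]; lo=1,mid=2 → -2 3 14 4 7 5 8 9 15
end: lo=1, hi=1; A = -2 3 14 4 7 5 8 9 15

(1, 1)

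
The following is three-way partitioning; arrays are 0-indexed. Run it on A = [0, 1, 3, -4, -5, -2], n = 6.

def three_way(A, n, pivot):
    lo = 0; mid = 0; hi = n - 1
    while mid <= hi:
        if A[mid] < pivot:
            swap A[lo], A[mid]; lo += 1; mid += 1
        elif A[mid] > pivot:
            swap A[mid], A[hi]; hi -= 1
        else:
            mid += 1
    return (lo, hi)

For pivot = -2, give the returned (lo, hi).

lo=0 mid=0 hi=5
0>-2: swap(0,5), hi=4 ⇒ [-2, 1, 3, -4, -5, 0]
-2=-2: mid=1
1>-2: swap(1,4), hi=3 ⇒ [-2, -5, 3, -4, 1, 0]
-5<-2: swap(0,1), lo=1 mid=2 ⇒ [-5, -2, 3, -4, 1, 0]
3>-2: swap(2,3), hi=2 ⇒ [-5, -2, -4, 3, 1, 0]
-4<-2: swap(1,2), lo=2 mid=3 ⇒ [-5, -4, -2, 3, 1, 0]
done. lo=2 hi=2; A=[-5, -4, -2, 3, 1, 0]

(2, 2)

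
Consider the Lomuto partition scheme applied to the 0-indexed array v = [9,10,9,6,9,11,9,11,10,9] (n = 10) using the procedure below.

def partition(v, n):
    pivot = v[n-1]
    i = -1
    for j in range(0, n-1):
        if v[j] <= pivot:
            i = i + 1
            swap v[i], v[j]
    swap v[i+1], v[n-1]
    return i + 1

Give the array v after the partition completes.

pivot = v[9] = 9; i = -1
j=0: v[0]=9 ≤ 9 → i=0, swap v[0],v[0] (no change) → [9,10,9,6,9,11,9,11,10,9]
j=1: v[1]=10 > 9 → no swap
j=2: v[2]=9 ≤ 9 → i=1, swap v[1],v[2] → [9,9,10,6,9,11,9,11,10,9]
j=3: v[3]=6 ≤ 9 → i=2, swap v[2],v[3] → [9,9,6,10,9,11,9,11,10,9]
j=4: v[4]=9 ≤ 9 → i=3, swap v[3],v[4] → [9,9,6,9,10,11,9,11,10,9]
j=5: v[5]=11 > 9 → no swap
j=6: v[6]=9 ≤ 9 → i=4, swap v[4],v[6] → [9,9,6,9,9,11,10,11,10,9]
j=7: v[7]=11 > 9 → no swap
j=8: v[8]=10 > 9 → no swap
final swap v[5],v[9] → [9,9,6,9,9,9,10,11,10,11]; return 5

[9,9,6,9,9,9,10,11,10,11]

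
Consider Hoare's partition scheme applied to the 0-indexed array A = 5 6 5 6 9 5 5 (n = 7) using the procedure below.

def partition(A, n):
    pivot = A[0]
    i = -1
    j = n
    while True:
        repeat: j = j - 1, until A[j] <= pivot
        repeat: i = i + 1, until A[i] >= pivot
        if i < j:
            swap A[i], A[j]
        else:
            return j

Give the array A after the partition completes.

pivot = A[0] = 5; i = -1, j = 7
j→6 (A[6]=5≤5), i→0 (A[0]=5≥5); i<j, swap → 5 6 5 6 9 5 5
j→5 (A[5]=5≤5), i→1 (A[1]=6≥5); i<j, swap → 5 5 5 6 9 6 5
j→2, i→2; i≥j, return j=2. A = 5 5 5 6 9 6 5

5 5 5 6 9 6 5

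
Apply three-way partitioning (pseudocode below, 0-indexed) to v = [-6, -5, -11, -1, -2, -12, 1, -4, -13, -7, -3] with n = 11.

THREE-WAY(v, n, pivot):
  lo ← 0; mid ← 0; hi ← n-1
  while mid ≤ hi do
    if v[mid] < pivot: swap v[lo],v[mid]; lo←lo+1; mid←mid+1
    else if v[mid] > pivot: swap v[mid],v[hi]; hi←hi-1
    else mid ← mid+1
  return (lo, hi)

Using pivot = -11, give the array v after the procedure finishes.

pivot = -11; lo=0, mid=0, hi=10
v[mid]=-6>-11: swap v[0],v[10]; hi=9 → [-3, -5, -11, -1, -2, -12, 1, -4, -13, -7, -6]
v[mid]=-3>-11: swap v[0],v[9]; hi=8 → [-7, -5, -11, -1, -2, -12, 1, -4, -13, -3, -6]
v[mid]=-7>-11: swap v[0],v[8]; hi=7 → [-13, -5, -11, -1, -2, -12, 1, -4, -7, -3, -6]
v[mid]=-13<-11: swap v[0],v[0]; lo=1,mid=1 → [-13, -5, -11, -1, -2, -12, 1, -4, -7, -3, -6]
v[mid]=-5>-11: swap v[1],v[7]; hi=6 → [-13, -4, -11, -1, -2, -12, 1, -5, -7, -3, -6]
v[mid]=-4>-11: swap v[1],v[6]; hi=5 → [-13, 1, -11, -1, -2, -12, -4, -5, -7, -3, -6]
v[mid]=1>-11: swap v[1],v[5]; hi=4 → [-13, -12, -11, -1, -2, 1, -4, -5, -7, -3, -6]
v[mid]=-12<-11: swap v[1],v[1]; lo=2,mid=2 → [-13, -12, -11, -1, -2, 1, -4, -5, -7, -3, -6]
v[mid]=-11=-11: mid=3
v[mid]=-1>-11: swap v[3],v[4]; hi=3 → [-13, -12, -11, -2, -1, 1, -4, -5, -7, -3, -6]
v[mid]=-2>-11: swap v[3],v[3]; hi=2 → [-13, -12, -11, -2, -1, 1, -4, -5, -7, -3, -6]
end: lo=2, hi=2; v = [-13, -12, -11, -2, -1, 1, -4, -5, -7, -3, -6]

[-13, -12, -11, -2, -1, 1, -4, -5, -7, -3, -6]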